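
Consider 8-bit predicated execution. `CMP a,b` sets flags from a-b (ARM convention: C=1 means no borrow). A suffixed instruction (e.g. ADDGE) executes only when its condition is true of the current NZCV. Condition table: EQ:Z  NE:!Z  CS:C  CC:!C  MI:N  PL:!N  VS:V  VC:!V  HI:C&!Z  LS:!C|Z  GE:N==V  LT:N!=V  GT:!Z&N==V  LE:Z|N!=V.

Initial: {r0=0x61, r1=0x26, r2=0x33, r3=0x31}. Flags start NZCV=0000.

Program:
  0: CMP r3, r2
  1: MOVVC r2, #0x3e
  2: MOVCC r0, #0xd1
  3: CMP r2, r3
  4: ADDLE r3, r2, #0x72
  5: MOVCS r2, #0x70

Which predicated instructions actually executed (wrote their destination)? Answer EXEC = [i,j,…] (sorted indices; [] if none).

EXEC = [1,2,5]

0: ✓ CMP  NZCV=1000
1: ✓ MOVVC  r2←0x3e
2: ✓ MOVCC  r0←0xd1
3: ✓ CMP  NZCV=0010
4: · ADDLE
5: ✓ MOVCS  r2←0x70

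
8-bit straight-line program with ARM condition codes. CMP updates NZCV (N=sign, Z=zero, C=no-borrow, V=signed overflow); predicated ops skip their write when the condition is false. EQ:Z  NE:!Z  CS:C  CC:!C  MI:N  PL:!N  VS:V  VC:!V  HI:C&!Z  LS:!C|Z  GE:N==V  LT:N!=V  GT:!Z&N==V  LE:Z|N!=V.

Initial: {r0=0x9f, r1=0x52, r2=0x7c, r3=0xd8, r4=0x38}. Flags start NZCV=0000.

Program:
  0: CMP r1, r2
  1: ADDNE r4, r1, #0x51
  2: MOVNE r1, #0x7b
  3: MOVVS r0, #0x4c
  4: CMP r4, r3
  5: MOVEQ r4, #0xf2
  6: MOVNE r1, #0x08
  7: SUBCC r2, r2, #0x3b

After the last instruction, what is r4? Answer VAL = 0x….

[0] flags=1000 → (cmp)
[1] flags=1000 NE?T → r4=0xa3
[2] flags=1000 NE?T → r1=0x7b
[3] flags=1000 VS?F → skip
[4] flags=1000 → (cmp)
[5] flags=1000 EQ?F → skip
[6] flags=1000 NE?T → r1=0x08
[7] flags=1000 CC?T → r2=0x41

VAL = 0xa3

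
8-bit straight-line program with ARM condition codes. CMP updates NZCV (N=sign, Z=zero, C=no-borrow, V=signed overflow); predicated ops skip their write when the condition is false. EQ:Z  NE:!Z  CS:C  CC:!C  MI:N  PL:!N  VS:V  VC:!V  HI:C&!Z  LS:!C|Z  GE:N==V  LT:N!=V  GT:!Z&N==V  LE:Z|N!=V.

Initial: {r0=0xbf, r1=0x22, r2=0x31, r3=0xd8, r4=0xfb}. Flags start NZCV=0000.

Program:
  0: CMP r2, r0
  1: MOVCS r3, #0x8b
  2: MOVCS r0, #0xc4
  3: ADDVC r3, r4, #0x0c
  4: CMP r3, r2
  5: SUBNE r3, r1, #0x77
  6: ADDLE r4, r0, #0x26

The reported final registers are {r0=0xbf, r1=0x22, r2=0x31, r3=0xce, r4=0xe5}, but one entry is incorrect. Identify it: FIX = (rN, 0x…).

[0] flags=0000 → (cmp)
[1] flags=0000 CS?F → skip
[2] flags=0000 CS?F → skip
[3] flags=0000 VC?T → r3=0x07
[4] flags=1000 → (cmp)
[5] flags=1000 NE?T → r3=0xab
[6] flags=1000 LE?T → r4=0xe5

FIX = (r3, 0xab)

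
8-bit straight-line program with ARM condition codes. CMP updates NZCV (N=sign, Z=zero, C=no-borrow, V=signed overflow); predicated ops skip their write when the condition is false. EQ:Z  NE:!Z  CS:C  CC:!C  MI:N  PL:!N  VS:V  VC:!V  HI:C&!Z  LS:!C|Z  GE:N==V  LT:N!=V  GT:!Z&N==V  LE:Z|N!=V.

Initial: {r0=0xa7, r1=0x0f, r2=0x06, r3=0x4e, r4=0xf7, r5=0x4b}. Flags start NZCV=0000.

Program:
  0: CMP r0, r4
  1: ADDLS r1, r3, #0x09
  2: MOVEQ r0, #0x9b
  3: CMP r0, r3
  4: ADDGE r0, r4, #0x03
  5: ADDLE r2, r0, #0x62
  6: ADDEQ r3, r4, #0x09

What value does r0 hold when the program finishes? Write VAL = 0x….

[0] flags=1000 → (cmp)
[1] flags=1000 LS?T → r1=0x57
[2] flags=1000 EQ?F → skip
[3] flags=0011 → (cmp)
[4] flags=0011 GE?F → skip
[5] flags=0011 LE?T → r2=0x09
[6] flags=0011 EQ?F → skip

VAL = 0xa7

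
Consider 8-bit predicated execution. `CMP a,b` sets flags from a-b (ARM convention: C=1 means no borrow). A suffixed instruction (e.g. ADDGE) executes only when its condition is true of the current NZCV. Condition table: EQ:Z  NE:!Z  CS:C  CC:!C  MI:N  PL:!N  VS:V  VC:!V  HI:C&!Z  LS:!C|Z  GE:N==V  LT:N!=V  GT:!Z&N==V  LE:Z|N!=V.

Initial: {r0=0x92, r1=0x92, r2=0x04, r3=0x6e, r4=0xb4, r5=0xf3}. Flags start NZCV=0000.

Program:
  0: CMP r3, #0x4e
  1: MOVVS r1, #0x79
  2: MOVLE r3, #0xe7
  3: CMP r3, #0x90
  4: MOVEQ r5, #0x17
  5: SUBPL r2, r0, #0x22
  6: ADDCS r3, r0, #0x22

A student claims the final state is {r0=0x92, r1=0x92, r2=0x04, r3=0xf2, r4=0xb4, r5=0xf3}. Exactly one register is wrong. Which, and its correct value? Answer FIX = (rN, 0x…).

[0] flags=0010 → (cmp)
[1] flags=0010 VS?F → skip
[2] flags=0010 LE?F → skip
[3] flags=1001 → (cmp)
[4] flags=1001 EQ?F → skip
[5] flags=1001 PL?F → skip
[6] flags=1001 CS?F → skip

FIX = (r3, 0x6e)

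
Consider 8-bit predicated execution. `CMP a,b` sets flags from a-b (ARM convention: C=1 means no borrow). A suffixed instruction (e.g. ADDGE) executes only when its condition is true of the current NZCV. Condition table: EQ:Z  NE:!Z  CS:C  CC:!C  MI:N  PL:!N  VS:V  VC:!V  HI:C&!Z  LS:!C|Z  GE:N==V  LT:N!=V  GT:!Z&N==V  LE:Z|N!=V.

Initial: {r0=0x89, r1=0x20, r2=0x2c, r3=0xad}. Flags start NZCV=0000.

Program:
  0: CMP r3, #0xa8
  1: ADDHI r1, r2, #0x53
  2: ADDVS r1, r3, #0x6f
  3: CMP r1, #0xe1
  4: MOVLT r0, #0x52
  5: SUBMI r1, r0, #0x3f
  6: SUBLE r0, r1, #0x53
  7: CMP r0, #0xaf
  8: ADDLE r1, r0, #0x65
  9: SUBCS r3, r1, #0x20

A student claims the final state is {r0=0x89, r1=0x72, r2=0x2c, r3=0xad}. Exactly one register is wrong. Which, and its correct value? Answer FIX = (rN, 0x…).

FIX = (r1, 0xee)

0: ✓ CMP  NZCV=0010
1: ✓ ADDHI  r1←0x7f
2: · ADDVS
3: ✓ CMP  NZCV=1001
4: · MOVLT
5: ✓ SUBMI  r1←0x4a
6: · SUBLE
7: ✓ CMP  NZCV=1000
8: ✓ ADDLE  r1←0xee
9: · SUBCS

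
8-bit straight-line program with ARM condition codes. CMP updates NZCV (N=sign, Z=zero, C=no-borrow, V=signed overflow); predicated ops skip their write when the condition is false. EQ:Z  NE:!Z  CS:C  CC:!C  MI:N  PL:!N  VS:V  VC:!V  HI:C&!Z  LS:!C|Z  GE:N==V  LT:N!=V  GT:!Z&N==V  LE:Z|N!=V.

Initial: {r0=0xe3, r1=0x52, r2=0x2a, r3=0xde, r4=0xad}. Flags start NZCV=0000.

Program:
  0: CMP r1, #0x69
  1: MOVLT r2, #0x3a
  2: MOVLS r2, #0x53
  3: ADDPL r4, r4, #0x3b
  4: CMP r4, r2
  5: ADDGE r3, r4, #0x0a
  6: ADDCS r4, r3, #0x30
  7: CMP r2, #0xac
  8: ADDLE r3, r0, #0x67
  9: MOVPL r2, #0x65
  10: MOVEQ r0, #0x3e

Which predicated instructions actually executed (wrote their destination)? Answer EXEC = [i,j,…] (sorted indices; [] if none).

0: ✓ CMP  NZCV=1000
1: ✓ MOVLT  r2←0x3a
2: ✓ MOVLS  r2←0x53
3: · ADDPL
4: ✓ CMP  NZCV=0011
5: · ADDGE
6: ✓ ADDCS  r4←0x0e
7: ✓ CMP  NZCV=1001
8: · ADDLE
9: · MOVPL
10: · MOVEQ

EXEC = [1,2,6]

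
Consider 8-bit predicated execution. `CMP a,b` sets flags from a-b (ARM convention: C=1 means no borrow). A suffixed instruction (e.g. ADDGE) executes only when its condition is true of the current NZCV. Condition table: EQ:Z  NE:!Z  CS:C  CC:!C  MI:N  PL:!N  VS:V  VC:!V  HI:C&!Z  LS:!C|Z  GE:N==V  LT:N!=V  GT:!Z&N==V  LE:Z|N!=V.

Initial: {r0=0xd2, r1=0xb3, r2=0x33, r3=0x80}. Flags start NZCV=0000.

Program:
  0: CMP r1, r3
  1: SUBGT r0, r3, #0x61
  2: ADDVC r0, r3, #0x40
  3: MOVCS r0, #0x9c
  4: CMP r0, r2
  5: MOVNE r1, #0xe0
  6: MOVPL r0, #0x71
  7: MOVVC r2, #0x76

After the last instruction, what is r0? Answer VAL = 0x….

0: ✓ CMP  NZCV=0010
1: ✓ SUBGT  r0←0x1f
2: ✓ ADDVC  r0←0xc0
3: ✓ MOVCS  r0←0x9c
4: ✓ CMP  NZCV=0011
5: ✓ MOVNE  r1←0xe0
6: ✓ MOVPL  r0←0x71
7: · MOVVC

VAL = 0x71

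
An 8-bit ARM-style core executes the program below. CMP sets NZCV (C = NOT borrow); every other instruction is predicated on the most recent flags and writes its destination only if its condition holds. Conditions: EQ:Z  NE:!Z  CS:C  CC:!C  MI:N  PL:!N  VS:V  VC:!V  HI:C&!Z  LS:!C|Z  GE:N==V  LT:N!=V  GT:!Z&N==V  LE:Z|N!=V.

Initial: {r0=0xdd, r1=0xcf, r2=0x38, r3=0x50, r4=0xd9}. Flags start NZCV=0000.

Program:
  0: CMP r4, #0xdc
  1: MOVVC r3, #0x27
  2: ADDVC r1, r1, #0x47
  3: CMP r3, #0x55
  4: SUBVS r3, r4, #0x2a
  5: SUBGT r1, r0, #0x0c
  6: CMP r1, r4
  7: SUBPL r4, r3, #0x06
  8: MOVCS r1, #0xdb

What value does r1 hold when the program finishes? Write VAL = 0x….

0: ✓ CMP  NZCV=1000
1: ✓ MOVVC  r3←0x27
2: ✓ ADDVC  r1←0x16
3: ✓ CMP  NZCV=1000
4: · SUBVS
5: · SUBGT
6: ✓ CMP  NZCV=0000
7: ✓ SUBPL  r4←0x21
8: · MOVCS

VAL = 0x16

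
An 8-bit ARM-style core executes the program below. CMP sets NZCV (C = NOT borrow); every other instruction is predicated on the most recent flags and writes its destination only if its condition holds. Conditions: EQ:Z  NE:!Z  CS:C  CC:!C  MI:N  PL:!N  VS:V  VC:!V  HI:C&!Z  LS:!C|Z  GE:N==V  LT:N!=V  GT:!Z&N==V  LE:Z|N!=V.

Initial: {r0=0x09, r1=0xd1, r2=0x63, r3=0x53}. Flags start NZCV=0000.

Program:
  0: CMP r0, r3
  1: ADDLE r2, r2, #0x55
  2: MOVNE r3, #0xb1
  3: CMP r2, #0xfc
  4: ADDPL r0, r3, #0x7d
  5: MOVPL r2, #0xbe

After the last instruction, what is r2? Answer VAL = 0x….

VAL = 0xb8

[0] flags=1000 → (cmp)
[1] flags=1000 LE?T → r2=0xb8
[2] flags=1000 NE?T → r3=0xb1
[3] flags=1000 → (cmp)
[4] flags=1000 PL?F → skip
[5] flags=1000 PL?F → skip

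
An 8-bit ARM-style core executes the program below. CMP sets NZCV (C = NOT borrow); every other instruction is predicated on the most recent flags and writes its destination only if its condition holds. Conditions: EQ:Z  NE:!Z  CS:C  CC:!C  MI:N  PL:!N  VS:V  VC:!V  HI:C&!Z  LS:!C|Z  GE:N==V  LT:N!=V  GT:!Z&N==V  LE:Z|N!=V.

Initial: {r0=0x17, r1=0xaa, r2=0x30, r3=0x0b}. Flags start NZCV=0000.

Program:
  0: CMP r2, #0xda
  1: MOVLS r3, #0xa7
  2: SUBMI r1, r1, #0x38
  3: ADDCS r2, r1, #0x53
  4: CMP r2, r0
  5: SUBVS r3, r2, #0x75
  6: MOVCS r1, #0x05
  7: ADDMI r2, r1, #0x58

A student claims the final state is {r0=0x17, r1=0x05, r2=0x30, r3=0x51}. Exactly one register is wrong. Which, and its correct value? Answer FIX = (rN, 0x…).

[0] flags=0000 → (cmp)
[1] flags=0000 LS?T → r3=0xa7
[2] flags=0000 MI?F → skip
[3] flags=0000 CS?F → skip
[4] flags=0010 → (cmp)
[5] flags=0010 VS?F → skip
[6] flags=0010 CS?T → r1=0x05
[7] flags=0010 MI?F → skip

FIX = (r3, 0xa7)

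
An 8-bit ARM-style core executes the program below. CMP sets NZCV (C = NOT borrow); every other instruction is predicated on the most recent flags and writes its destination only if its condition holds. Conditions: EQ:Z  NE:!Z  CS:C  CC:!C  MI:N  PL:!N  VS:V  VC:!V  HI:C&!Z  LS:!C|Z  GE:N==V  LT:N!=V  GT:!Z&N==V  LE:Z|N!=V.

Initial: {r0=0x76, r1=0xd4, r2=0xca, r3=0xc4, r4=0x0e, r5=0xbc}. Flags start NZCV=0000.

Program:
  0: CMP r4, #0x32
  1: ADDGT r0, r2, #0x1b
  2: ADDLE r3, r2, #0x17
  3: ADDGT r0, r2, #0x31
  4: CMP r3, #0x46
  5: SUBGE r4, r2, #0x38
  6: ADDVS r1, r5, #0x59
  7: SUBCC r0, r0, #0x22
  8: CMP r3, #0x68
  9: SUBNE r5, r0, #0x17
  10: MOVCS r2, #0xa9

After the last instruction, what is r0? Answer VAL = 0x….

[0] flags=1000 → (cmp)
[1] flags=1000 GT?F → skip
[2] flags=1000 LE?T → r3=0xe1
[3] flags=1000 GT?F → skip
[4] flags=1010 → (cmp)
[5] flags=1010 GE?F → skip
[6] flags=1010 VS?F → skip
[7] flags=1010 CC?F → skip
[8] flags=0011 → (cmp)
[9] flags=0011 NE?T → r5=0x5f
[10] flags=0011 CS?T → r2=0xa9

VAL = 0x76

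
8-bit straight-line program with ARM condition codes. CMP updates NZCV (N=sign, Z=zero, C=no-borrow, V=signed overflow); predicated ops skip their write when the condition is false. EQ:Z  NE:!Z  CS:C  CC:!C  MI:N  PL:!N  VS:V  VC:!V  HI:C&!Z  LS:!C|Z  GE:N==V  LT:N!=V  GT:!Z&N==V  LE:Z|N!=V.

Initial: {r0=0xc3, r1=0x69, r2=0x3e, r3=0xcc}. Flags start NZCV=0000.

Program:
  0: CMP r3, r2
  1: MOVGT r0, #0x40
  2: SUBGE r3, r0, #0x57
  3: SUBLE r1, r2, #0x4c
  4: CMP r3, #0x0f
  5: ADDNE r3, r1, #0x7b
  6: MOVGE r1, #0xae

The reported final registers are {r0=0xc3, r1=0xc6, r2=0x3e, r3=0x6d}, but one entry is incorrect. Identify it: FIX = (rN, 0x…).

FIX = (r1, 0xf2)

0: ✓ CMP  NZCV=1010
1: · MOVGT
2: · SUBGE
3: ✓ SUBLE  r1←0xf2
4: ✓ CMP  NZCV=1010
5: ✓ ADDNE  r3←0x6d
6: · MOVGE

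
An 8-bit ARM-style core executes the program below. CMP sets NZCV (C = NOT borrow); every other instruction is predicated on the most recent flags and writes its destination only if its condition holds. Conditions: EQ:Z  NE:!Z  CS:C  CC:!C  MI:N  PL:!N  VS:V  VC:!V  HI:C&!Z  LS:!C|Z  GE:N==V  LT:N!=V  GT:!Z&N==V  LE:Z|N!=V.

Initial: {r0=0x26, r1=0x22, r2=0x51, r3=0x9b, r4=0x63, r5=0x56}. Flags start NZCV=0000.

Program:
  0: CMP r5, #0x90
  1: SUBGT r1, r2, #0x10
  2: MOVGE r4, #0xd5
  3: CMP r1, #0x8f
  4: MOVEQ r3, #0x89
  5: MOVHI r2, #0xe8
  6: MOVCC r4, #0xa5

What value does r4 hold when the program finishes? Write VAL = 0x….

[0] flags=1001 → (cmp)
[1] flags=1001 GT?T → r1=0x41
[2] flags=1001 GE?T → r4=0xd5
[3] flags=1001 → (cmp)
[4] flags=1001 EQ?F → skip
[5] flags=1001 HI?F → skip
[6] flags=1001 CC?T → r4=0xa5

VAL = 0xa5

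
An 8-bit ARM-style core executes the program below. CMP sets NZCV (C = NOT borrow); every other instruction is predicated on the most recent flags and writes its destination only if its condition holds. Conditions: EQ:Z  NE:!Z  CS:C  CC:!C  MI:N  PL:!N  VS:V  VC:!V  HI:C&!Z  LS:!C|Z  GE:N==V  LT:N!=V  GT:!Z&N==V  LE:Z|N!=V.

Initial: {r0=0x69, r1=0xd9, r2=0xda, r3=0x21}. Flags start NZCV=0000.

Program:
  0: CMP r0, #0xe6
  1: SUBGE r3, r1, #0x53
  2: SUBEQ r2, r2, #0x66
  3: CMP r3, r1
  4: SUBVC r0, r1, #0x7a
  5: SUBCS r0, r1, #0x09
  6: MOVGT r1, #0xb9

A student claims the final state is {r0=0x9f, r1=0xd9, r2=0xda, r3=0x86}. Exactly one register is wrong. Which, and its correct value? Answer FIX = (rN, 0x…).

FIX = (r0, 0x5f)

[0] flags=1001 → (cmp)
[1] flags=1001 GE?T → r3=0x86
[2] flags=1001 EQ?F → skip
[3] flags=1000 → (cmp)
[4] flags=1000 VC?T → r0=0x5f
[5] flags=1000 CS?F → skip
[6] flags=1000 GT?F → skip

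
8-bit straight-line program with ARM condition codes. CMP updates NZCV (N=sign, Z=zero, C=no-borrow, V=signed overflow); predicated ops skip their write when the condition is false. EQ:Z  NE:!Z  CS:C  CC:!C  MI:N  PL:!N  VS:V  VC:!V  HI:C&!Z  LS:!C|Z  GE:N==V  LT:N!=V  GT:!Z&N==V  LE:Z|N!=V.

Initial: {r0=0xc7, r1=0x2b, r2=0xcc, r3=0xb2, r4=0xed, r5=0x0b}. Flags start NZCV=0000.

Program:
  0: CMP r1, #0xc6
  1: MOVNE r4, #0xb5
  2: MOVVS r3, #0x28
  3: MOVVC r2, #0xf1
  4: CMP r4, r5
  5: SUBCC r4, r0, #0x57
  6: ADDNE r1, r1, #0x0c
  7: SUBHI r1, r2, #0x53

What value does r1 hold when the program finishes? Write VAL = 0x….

VAL = 0x9e

0: ✓ CMP  NZCV=0000
1: ✓ MOVNE  r4←0xb5
2: · MOVVS
3: ✓ MOVVC  r2←0xf1
4: ✓ CMP  NZCV=1010
5: · SUBCC
6: ✓ ADDNE  r1←0x37
7: ✓ SUBHI  r1←0x9e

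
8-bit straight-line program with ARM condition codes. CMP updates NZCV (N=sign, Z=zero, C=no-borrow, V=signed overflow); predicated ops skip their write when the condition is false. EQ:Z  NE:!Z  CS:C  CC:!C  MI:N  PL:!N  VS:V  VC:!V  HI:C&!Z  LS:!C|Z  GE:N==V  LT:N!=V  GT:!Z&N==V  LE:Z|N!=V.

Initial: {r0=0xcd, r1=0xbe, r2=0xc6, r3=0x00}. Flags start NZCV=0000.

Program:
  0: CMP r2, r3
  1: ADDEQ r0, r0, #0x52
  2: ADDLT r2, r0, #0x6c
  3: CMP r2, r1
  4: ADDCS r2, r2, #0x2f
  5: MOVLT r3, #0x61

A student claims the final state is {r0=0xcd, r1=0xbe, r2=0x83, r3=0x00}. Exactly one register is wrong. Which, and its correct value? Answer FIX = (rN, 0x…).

FIX = (r2, 0x39)

[0] flags=1010 → (cmp)
[1] flags=1010 EQ?F → skip
[2] flags=1010 LT?T → r2=0x39
[3] flags=0000 → (cmp)
[4] flags=0000 CS?F → skip
[5] flags=0000 LT?F → skip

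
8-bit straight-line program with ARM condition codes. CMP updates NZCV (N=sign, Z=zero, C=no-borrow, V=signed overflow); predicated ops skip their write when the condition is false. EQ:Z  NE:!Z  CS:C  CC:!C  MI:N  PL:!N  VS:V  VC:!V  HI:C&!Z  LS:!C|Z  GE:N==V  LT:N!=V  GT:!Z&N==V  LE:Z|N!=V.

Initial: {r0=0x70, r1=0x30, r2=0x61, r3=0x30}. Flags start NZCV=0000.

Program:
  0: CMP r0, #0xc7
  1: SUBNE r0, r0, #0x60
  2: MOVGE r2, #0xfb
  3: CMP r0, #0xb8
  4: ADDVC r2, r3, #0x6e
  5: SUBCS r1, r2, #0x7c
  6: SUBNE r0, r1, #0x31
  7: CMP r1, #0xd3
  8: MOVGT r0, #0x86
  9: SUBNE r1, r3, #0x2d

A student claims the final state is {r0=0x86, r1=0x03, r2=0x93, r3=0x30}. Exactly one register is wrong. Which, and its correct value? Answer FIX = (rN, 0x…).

[0] flags=1001 → (cmp)
[1] flags=1001 NE?T → r0=0x10
[2] flags=1001 GE?T → r2=0xfb
[3] flags=0000 → (cmp)
[4] flags=0000 VC?T → r2=0x9e
[5] flags=0000 CS?F → skip
[6] flags=0000 NE?T → r0=0xff
[7] flags=0000 → (cmp)
[8] flags=0000 GT?T → r0=0x86
[9] flags=0000 NE?T → r1=0x03

FIX = (r2, 0x9e)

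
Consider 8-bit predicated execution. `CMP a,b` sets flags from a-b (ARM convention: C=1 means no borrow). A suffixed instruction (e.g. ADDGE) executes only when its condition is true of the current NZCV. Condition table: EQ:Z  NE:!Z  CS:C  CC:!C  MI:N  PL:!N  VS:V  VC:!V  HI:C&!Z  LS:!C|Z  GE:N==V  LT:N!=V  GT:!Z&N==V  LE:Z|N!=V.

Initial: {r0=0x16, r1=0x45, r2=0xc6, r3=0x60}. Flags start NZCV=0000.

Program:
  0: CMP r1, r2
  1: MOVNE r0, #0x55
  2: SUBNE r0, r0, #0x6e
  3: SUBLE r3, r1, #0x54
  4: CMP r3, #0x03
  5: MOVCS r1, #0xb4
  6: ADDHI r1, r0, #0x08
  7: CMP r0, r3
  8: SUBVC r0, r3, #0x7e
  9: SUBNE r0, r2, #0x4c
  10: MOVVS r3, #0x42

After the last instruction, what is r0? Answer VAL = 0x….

0: ✓ CMP  NZCV=0000
1: ✓ MOVNE  r0←0x55
2: ✓ SUBNE  r0←0xe7
3: · SUBLE
4: ✓ CMP  NZCV=0010
5: ✓ MOVCS  r1←0xb4
6: ✓ ADDHI  r1←0xef
7: ✓ CMP  NZCV=1010
8: ✓ SUBVC  r0←0xe2
9: ✓ SUBNE  r0←0x7a
10: · MOVVS

VAL = 0x7a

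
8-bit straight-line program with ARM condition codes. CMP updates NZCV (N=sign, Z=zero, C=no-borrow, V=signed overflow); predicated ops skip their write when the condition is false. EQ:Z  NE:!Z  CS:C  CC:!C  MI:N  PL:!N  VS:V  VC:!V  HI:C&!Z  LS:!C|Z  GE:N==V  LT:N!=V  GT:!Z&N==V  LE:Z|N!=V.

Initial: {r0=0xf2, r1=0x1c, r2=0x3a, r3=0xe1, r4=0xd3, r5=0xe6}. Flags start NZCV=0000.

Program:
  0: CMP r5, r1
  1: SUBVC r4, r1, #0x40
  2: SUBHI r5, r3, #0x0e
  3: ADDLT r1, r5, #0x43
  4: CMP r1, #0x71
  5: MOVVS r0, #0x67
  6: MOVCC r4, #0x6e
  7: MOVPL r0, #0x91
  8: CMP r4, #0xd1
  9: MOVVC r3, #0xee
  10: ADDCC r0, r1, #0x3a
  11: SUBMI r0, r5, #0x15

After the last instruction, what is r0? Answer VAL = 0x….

VAL = 0xbe

0: ✓ CMP  NZCV=1010
1: ✓ SUBVC  r4←0xdc
2: ✓ SUBHI  r5←0xd3
3: ✓ ADDLT  r1←0x16
4: ✓ CMP  NZCV=1000
5: · MOVVS
6: ✓ MOVCC  r4←0x6e
7: · MOVPL
8: ✓ CMP  NZCV=1001
9: · MOVVC
10: ✓ ADDCC  r0←0x50
11: ✓ SUBMI  r0←0xbe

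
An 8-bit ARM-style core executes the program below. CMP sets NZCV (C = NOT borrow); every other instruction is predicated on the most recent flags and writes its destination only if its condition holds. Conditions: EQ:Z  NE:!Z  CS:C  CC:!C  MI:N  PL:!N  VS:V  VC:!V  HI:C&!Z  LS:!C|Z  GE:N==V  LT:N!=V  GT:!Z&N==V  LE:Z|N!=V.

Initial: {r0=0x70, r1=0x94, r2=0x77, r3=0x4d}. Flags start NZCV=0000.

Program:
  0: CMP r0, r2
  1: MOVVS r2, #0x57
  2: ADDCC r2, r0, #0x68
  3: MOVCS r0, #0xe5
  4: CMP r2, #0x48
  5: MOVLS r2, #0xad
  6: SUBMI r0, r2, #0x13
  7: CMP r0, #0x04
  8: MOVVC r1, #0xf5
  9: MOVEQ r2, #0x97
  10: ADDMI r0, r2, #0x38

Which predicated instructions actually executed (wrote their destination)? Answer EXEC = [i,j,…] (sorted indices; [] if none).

0: ✓ CMP  NZCV=1000
1: · MOVVS
2: ✓ ADDCC  r2←0xd8
3: · MOVCS
4: ✓ CMP  NZCV=1010
5: · MOVLS
6: ✓ SUBMI  r0←0xc5
7: ✓ CMP  NZCV=1010
8: ✓ MOVVC  r1←0xf5
9: · MOVEQ
10: ✓ ADDMI  r0←0x10

EXEC = [2,6,8,10]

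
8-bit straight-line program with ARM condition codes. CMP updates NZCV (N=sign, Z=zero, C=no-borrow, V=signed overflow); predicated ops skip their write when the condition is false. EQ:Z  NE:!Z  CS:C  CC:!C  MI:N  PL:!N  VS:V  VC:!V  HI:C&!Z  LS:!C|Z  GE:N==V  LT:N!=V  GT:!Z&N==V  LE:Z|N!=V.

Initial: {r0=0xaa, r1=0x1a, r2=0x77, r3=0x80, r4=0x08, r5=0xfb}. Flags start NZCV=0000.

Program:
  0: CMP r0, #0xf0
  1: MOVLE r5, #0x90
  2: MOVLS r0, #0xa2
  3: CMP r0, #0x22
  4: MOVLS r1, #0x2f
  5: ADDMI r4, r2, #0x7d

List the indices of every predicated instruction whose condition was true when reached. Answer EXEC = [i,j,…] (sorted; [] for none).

0: ✓ CMP  NZCV=1000
1: ✓ MOVLE  r5←0x90
2: ✓ MOVLS  r0←0xa2
3: ✓ CMP  NZCV=1010
4: · MOVLS
5: ✓ ADDMI  r4←0xf4

EXEC = [1,2,5]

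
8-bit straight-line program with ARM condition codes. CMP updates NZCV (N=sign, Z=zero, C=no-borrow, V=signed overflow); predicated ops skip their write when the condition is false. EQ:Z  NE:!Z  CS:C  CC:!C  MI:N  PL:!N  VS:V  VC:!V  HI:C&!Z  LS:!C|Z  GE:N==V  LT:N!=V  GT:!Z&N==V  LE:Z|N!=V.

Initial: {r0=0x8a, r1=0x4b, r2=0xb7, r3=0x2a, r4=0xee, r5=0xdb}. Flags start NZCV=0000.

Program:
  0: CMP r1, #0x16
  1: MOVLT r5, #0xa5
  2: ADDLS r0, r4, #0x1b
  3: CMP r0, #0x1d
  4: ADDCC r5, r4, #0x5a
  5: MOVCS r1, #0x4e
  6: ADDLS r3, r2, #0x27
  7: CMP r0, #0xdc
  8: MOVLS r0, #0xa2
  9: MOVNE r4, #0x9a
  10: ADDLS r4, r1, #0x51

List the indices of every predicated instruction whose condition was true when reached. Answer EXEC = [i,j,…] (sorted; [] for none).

EXEC = [5,8,9,10]

[0] flags=0010 → (cmp)
[1] flags=0010 LT?F → skip
[2] flags=0010 LS?F → skip
[3] flags=0011 → (cmp)
[4] flags=0011 CC?F → skip
[5] flags=0011 CS?T → r1=0x4e
[6] flags=0011 LS?F → skip
[7] flags=1000 → (cmp)
[8] flags=1000 LS?T → r0=0xa2
[9] flags=1000 NE?T → r4=0x9a
[10] flags=1000 LS?T → r4=0x9f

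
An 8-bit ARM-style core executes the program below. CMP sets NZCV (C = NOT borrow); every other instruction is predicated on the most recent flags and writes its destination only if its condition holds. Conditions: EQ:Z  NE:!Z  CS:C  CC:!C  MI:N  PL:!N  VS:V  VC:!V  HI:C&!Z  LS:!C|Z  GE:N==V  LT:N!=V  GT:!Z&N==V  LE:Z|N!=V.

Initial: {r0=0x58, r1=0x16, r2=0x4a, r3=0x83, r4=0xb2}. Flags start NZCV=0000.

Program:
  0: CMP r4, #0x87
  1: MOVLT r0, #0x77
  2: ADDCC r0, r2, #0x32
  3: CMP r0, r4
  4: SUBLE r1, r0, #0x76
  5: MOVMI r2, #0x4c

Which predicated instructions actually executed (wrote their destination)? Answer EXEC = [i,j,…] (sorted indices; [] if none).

EXEC = [5]

[0] flags=0010 → (cmp)
[1] flags=0010 LT?F → skip
[2] flags=0010 CC?F → skip
[3] flags=1001 → (cmp)
[4] flags=1001 LE?F → skip
[5] flags=1001 MI?T → r2=0x4c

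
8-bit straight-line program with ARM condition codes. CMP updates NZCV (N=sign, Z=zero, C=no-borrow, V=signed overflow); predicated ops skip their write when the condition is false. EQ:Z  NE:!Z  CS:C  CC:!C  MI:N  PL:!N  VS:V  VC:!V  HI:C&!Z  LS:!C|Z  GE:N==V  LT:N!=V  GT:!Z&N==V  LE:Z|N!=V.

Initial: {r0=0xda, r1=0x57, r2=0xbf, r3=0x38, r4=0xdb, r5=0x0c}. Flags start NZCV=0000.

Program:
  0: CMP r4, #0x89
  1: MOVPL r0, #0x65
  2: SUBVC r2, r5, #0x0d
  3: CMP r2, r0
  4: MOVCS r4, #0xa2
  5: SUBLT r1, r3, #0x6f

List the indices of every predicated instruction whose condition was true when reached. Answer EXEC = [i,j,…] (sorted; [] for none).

EXEC = [1,2,4,5]

[0] flags=0010 → (cmp)
[1] flags=0010 PL?T → r0=0x65
[2] flags=0010 VC?T → r2=0xff
[3] flags=1010 → (cmp)
[4] flags=1010 CS?T → r4=0xa2
[5] flags=1010 LT?T → r1=0xc9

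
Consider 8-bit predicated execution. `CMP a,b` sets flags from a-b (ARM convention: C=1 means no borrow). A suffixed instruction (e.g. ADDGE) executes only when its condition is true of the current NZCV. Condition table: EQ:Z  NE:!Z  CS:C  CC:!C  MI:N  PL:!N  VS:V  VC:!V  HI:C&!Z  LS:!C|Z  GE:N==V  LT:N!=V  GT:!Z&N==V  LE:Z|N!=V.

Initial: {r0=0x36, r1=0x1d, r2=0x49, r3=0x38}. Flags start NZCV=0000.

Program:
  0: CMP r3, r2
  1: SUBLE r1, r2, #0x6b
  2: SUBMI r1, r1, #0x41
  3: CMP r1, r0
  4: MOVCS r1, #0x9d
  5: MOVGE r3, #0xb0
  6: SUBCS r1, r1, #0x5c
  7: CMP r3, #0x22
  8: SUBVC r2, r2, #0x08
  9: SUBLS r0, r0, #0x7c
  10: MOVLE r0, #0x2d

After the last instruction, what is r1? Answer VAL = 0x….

VAL = 0x41

[0] flags=1000 → (cmp)
[1] flags=1000 LE?T → r1=0xde
[2] flags=1000 MI?T → r1=0x9d
[3] flags=0011 → (cmp)
[4] flags=0011 CS?T → r1=0x9d
[5] flags=0011 GE?F → skip
[6] flags=0011 CS?T → r1=0x41
[7] flags=0010 → (cmp)
[8] flags=0010 VC?T → r2=0x41
[9] flags=0010 LS?F → skip
[10] flags=0010 LE?F → skip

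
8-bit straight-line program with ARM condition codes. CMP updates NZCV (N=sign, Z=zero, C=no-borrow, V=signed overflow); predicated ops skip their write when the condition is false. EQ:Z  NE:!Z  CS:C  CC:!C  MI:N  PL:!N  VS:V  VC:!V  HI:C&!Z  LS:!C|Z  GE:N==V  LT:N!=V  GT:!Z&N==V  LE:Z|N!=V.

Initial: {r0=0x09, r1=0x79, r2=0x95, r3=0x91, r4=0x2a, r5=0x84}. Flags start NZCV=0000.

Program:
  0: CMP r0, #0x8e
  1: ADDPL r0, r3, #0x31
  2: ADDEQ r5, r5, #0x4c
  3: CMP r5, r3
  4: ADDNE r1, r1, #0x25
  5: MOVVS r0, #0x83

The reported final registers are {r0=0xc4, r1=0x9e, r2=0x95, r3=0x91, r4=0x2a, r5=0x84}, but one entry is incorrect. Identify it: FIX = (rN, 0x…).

[0] flags=0000 → (cmp)
[1] flags=0000 PL?T → r0=0xc2
[2] flags=0000 EQ?F → skip
[3] flags=1000 → (cmp)
[4] flags=1000 NE?T → r1=0x9e
[5] flags=1000 VS?F → skip

FIX = (r0, 0xc2)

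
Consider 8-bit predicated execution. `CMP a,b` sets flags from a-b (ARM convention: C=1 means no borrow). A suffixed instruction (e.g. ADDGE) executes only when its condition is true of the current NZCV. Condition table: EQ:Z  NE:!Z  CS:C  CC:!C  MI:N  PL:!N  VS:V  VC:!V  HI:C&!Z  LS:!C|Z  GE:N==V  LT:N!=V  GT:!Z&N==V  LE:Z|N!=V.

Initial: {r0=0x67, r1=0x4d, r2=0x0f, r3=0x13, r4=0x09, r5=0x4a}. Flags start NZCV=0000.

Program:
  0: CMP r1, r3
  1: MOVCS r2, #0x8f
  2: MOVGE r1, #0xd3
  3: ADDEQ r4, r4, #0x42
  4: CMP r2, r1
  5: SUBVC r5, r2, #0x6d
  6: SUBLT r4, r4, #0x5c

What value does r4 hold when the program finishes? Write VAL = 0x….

0: ✓ CMP  NZCV=0010
1: ✓ MOVCS  r2←0x8f
2: ✓ MOVGE  r1←0xd3
3: · ADDEQ
4: ✓ CMP  NZCV=1000
5: ✓ SUBVC  r5←0x22
6: ✓ SUBLT  r4←0xad

VAL = 0xad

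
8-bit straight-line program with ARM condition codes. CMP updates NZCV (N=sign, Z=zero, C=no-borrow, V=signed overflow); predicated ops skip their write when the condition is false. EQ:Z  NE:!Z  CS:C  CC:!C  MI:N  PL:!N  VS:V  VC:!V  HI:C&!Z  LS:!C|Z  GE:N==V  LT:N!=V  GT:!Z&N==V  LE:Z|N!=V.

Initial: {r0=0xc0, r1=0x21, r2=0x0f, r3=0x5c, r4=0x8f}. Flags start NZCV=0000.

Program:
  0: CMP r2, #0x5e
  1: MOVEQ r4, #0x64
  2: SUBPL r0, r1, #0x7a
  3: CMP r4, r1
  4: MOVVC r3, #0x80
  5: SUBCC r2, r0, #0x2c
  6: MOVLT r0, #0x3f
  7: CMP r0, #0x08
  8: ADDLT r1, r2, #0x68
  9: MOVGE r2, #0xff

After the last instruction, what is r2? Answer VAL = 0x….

[0] flags=1000 → (cmp)
[1] flags=1000 EQ?F → skip
[2] flags=1000 PL?F → skip
[3] flags=0011 → (cmp)
[4] flags=0011 VC?F → skip
[5] flags=0011 CC?F → skip
[6] flags=0011 LT?T → r0=0x3f
[7] flags=0010 → (cmp)
[8] flags=0010 LT?F → skip
[9] flags=0010 GE?T → r2=0xff

VAL = 0xff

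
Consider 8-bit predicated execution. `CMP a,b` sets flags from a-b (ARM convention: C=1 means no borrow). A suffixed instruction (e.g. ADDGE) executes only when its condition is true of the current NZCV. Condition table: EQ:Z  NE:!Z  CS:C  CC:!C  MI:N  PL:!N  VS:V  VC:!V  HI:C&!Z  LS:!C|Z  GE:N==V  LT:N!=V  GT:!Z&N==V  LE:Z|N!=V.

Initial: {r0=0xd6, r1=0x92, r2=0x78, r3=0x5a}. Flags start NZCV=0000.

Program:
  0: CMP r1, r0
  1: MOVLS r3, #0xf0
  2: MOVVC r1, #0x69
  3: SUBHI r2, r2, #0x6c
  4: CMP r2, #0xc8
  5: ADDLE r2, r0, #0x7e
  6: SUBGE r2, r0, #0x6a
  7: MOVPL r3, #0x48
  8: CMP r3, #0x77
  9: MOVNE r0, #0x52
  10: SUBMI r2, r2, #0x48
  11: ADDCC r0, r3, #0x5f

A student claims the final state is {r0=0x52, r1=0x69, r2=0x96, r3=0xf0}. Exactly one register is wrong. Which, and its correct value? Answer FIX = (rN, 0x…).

[0] flags=1000 → (cmp)
[1] flags=1000 LS?T → r3=0xf0
[2] flags=1000 VC?T → r1=0x69
[3] flags=1000 HI?F → skip
[4] flags=1001 → (cmp)
[5] flags=1001 LE?F → skip
[6] flags=1001 GE?T → r2=0x6c
[7] flags=1001 PL?F → skip
[8] flags=0011 → (cmp)
[9] flags=0011 NE?T → r0=0x52
[10] flags=0011 MI?F → skip
[11] flags=0011 CC?F → skip

FIX = (r2, 0x6c)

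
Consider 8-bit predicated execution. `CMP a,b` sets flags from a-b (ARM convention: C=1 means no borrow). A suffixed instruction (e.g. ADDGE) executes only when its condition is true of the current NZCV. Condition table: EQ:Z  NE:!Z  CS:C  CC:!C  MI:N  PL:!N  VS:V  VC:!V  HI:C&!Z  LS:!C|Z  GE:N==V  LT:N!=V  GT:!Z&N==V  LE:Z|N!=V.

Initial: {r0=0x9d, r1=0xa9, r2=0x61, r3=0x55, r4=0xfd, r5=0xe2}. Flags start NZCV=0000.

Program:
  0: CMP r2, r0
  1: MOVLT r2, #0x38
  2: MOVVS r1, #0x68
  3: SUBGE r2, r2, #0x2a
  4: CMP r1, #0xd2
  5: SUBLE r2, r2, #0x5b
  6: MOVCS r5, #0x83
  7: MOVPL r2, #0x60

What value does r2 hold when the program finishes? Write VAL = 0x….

VAL = 0x37

0: ✓ CMP  NZCV=1001
1: · MOVLT
2: ✓ MOVVS  r1←0x68
3: ✓ SUBGE  r2←0x37
4: ✓ CMP  NZCV=1001
5: · SUBLE
6: · MOVCS
7: · MOVPL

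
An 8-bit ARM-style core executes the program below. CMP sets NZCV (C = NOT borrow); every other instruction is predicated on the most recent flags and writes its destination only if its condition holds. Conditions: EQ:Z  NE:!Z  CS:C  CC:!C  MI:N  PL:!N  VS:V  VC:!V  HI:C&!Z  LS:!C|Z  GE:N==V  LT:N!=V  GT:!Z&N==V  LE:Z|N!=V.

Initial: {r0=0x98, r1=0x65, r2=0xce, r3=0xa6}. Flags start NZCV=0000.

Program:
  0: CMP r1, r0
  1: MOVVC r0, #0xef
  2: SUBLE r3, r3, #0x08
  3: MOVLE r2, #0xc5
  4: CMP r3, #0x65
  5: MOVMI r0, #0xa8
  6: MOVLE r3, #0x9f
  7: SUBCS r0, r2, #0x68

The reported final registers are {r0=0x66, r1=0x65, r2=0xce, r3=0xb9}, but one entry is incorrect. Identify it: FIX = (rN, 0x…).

0: ✓ CMP  NZCV=1001
1: · MOVVC
2: · SUBLE
3: · MOVLE
4: ✓ CMP  NZCV=0011
5: · MOVMI
6: ✓ MOVLE  r3←0x9f
7: ✓ SUBCS  r0←0x66

FIX = (r3, 0x9f)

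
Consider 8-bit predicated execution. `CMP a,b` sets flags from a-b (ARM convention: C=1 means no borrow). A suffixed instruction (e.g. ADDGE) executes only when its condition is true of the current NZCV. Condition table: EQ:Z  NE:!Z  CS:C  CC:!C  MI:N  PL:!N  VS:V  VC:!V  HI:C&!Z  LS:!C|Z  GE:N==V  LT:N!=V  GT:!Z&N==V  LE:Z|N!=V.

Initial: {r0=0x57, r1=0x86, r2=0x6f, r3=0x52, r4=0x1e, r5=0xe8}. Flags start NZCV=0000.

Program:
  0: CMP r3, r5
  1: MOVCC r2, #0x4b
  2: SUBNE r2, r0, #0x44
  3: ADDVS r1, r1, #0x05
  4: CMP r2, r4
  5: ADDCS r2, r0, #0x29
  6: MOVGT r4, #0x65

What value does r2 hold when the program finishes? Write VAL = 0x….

0: ✓ CMP  NZCV=0000
1: ✓ MOVCC  r2←0x4b
2: ✓ SUBNE  r2←0x13
3: · ADDVS
4: ✓ CMP  NZCV=1000
5: · ADDCS
6: · MOVGT

VAL = 0x13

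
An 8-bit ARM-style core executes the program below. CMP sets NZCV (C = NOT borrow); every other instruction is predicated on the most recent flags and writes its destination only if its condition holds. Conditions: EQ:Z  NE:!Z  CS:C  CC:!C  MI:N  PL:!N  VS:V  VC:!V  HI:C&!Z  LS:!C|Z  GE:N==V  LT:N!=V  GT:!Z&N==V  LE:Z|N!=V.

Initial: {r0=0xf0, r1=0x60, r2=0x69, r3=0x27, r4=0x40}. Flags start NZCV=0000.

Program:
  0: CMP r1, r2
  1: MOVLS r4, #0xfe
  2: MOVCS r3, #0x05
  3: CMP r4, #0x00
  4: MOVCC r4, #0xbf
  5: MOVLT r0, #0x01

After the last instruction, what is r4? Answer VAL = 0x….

[0] flags=1000 → (cmp)
[1] flags=1000 LS?T → r4=0xfe
[2] flags=1000 CS?F → skip
[3] flags=1010 → (cmp)
[4] flags=1010 CC?F → skip
[5] flags=1010 LT?T → r0=0x01

VAL = 0xfe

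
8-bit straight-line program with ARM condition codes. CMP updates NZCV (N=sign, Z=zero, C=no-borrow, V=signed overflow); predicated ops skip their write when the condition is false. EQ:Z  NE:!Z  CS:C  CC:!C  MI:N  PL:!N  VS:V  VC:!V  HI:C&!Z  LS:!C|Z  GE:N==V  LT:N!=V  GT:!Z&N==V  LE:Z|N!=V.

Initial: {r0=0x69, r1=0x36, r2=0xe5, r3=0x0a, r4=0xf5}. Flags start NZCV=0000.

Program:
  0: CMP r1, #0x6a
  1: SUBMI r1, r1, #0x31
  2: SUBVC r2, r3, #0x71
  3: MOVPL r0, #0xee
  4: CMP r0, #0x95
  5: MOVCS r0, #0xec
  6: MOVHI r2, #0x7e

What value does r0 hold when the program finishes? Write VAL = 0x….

VAL = 0x69

0: ✓ CMP  NZCV=1000
1: ✓ SUBMI  r1←0x05
2: ✓ SUBVC  r2←0x99
3: · MOVPL
4: ✓ CMP  NZCV=1001
5: · MOVCS
6: · MOVHI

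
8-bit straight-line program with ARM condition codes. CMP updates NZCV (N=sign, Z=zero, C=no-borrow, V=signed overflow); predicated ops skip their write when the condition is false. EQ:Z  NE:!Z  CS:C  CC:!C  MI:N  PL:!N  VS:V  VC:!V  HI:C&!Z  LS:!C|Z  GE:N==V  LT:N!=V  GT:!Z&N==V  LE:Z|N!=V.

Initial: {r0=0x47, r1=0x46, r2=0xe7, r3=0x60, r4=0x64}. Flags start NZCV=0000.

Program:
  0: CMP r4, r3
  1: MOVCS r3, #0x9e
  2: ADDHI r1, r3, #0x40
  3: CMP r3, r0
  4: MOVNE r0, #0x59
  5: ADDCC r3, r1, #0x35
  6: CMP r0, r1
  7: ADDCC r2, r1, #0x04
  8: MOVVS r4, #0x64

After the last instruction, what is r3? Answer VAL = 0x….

0: ✓ CMP  NZCV=0010
1: ✓ MOVCS  r3←0x9e
2: ✓ ADDHI  r1←0xde
3: ✓ CMP  NZCV=0011
4: ✓ MOVNE  r0←0x59
5: · ADDCC
6: ✓ CMP  NZCV=0000
7: ✓ ADDCC  r2←0xe2
8: · MOVVS

VAL = 0x9e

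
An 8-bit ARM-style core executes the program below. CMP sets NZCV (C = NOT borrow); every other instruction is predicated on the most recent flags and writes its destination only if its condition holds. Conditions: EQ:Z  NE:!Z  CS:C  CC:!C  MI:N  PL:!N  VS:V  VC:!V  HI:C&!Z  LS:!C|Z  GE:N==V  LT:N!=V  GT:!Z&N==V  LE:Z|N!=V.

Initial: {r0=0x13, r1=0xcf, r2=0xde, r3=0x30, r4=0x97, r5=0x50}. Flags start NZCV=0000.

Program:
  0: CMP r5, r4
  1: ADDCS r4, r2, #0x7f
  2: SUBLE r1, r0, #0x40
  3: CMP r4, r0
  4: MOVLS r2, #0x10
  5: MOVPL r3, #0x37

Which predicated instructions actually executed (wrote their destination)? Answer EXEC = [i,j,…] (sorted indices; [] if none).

0: ✓ CMP  NZCV=1001
1: · ADDCS
2: · SUBLE
3: ✓ CMP  NZCV=1010
4: · MOVLS
5: · MOVPL

EXEC = []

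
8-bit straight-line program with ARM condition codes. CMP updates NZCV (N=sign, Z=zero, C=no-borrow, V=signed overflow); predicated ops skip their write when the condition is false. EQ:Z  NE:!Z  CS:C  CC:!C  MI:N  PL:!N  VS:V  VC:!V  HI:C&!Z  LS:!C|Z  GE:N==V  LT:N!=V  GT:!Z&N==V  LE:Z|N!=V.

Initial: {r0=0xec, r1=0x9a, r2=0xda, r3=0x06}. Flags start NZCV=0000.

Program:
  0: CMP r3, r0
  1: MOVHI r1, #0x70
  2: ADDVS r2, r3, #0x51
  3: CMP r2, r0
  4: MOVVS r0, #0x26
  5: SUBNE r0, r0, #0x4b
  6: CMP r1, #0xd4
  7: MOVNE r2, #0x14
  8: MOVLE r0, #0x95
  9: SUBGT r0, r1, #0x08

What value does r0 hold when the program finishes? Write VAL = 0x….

[0] flags=0000 → (cmp)
[1] flags=0000 HI?F → skip
[2] flags=0000 VS?F → skip
[3] flags=1000 → (cmp)
[4] flags=1000 VS?F → skip
[5] flags=1000 NE?T → r0=0xa1
[6] flags=1000 → (cmp)
[7] flags=1000 NE?T → r2=0x14
[8] flags=1000 LE?T → r0=0x95
[9] flags=1000 GT?F → skip

VAL = 0x95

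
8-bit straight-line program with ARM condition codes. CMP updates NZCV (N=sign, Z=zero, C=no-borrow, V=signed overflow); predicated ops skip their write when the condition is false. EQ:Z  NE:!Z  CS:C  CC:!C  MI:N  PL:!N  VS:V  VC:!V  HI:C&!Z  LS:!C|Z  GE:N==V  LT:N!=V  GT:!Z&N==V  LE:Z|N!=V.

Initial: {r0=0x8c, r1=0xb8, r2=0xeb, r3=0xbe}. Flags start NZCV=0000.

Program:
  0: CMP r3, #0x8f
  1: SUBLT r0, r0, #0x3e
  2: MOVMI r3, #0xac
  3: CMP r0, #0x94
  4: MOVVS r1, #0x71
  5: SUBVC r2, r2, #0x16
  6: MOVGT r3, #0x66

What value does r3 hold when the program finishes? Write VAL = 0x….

[0] flags=0010 → (cmp)
[1] flags=0010 LT?F → skip
[2] flags=0010 MI?F → skip
[3] flags=1000 → (cmp)
[4] flags=1000 VS?F → skip
[5] flags=1000 VC?T → r2=0xd5
[6] flags=1000 GT?F → skip

VAL = 0xbe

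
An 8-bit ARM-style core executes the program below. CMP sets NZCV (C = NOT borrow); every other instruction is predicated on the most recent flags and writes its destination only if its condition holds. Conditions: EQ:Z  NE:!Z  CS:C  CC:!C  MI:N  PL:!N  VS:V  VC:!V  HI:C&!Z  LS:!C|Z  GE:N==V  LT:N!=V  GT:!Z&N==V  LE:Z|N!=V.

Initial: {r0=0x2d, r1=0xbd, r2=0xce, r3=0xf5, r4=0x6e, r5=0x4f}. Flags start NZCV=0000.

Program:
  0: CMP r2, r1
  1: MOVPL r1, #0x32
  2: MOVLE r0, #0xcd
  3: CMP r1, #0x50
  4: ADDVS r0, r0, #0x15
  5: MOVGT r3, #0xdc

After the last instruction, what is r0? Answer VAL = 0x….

VAL = 0x2d

0: ✓ CMP  NZCV=0010
1: ✓ MOVPL  r1←0x32
2: · MOVLE
3: ✓ CMP  NZCV=1000
4: · ADDVS
5: · MOVGT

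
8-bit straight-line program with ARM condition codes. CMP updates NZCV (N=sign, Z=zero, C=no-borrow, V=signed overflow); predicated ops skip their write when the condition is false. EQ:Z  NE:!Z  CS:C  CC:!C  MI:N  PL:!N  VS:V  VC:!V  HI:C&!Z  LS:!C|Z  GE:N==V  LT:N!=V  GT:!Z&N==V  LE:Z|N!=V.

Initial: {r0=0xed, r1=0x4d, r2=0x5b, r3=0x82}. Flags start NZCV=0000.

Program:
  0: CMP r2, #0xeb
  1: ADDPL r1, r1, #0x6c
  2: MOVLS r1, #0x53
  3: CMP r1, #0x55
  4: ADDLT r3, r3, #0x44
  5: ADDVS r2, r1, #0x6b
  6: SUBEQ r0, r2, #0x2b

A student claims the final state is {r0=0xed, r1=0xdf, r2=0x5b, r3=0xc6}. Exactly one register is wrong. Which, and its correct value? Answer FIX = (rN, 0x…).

[0] flags=0000 → (cmp)
[1] flags=0000 PL?T → r1=0xb9
[2] flags=0000 LS?T → r1=0x53
[3] flags=1000 → (cmp)
[4] flags=1000 LT?T → r3=0xc6
[5] flags=1000 VS?F → skip
[6] flags=1000 EQ?F → skip

FIX = (r1, 0x53)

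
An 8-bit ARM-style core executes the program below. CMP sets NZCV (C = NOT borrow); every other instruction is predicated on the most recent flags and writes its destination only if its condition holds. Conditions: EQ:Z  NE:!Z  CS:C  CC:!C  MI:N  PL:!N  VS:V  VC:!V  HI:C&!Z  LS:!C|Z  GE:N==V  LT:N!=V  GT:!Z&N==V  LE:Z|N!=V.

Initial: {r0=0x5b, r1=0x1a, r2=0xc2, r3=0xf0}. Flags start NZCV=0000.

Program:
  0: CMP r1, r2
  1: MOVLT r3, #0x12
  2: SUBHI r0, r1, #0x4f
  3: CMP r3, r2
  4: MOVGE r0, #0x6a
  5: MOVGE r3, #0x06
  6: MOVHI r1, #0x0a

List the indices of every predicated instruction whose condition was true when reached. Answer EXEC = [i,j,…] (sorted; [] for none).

[0] flags=0000 → (cmp)
[1] flags=0000 LT?F → skip
[2] flags=0000 HI?F → skip
[3] flags=0010 → (cmp)
[4] flags=0010 GE?T → r0=0x6a
[5] flags=0010 GE?T → r3=0x06
[6] flags=0010 HI?T → r1=0x0a

EXEC = [4,5,6]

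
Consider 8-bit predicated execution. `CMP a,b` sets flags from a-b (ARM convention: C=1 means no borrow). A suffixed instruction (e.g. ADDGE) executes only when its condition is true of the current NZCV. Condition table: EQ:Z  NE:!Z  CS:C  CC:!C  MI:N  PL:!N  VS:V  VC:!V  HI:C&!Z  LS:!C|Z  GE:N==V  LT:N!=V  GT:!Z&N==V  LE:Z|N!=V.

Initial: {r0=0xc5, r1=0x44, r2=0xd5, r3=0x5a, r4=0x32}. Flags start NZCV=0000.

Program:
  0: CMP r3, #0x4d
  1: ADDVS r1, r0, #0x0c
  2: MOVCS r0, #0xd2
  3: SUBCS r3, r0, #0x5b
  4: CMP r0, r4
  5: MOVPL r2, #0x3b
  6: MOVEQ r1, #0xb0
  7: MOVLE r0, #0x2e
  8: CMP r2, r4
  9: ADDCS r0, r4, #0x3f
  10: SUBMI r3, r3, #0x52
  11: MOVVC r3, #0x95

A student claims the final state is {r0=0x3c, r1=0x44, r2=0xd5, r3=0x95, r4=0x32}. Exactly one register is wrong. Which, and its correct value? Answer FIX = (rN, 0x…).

FIX = (r0, 0x71)

[0] flags=0010 → (cmp)
[1] flags=0010 VS?F → skip
[2] flags=0010 CS?T → r0=0xd2
[3] flags=0010 CS?T → r3=0x77
[4] flags=1010 → (cmp)
[5] flags=1010 PL?F → skip
[6] flags=1010 EQ?F → skip
[7] flags=1010 LE?T → r0=0x2e
[8] flags=1010 → (cmp)
[9] flags=1010 CS?T → r0=0x71
[10] flags=1010 MI?T → r3=0x25
[11] flags=1010 VC?T → r3=0x95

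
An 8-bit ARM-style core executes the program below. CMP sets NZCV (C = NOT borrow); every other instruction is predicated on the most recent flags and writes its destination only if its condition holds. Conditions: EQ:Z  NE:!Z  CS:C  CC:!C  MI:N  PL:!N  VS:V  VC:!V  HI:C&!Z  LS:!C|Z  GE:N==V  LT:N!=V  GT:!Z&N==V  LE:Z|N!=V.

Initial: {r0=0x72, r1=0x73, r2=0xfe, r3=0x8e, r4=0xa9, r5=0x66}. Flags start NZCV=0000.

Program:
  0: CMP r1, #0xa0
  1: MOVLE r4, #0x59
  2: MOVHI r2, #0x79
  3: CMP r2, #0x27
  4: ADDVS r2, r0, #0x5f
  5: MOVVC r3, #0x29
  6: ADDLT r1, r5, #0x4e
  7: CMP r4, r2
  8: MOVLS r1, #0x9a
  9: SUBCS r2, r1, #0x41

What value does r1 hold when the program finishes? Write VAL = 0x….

VAL = 0x9a

[0] flags=1001 → (cmp)
[1] flags=1001 LE?F → skip
[2] flags=1001 HI?F → skip
[3] flags=1010 → (cmp)
[4] flags=1010 VS?F → skip
[5] flags=1010 VC?T → r3=0x29
[6] flags=1010 LT?T → r1=0xb4
[7] flags=1000 → (cmp)
[8] flags=1000 LS?T → r1=0x9a
[9] flags=1000 CS?F → skip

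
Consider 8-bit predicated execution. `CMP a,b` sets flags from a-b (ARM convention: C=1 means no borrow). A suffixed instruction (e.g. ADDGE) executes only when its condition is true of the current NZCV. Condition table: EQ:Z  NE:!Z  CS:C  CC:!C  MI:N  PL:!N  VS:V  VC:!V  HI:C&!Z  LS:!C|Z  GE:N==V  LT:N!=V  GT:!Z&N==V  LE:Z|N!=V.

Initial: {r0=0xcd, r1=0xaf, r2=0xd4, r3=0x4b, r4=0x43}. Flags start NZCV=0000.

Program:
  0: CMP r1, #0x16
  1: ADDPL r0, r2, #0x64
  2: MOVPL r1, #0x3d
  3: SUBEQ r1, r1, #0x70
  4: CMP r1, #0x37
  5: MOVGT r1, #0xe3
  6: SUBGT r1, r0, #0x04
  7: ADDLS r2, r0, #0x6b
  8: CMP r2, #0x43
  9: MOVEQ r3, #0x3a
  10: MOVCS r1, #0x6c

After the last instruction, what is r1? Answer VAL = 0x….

[0] flags=1010 → (cmp)
[1] flags=1010 PL?F → skip
[2] flags=1010 PL?F → skip
[3] flags=1010 EQ?F → skip
[4] flags=0011 → (cmp)
[5] flags=0011 GT?F → skip
[6] flags=0011 GT?F → skip
[7] flags=0011 LS?F → skip
[8] flags=1010 → (cmp)
[9] flags=1010 EQ?F → skip
[10] flags=1010 CS?T → r1=0x6c

VAL = 0x6c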